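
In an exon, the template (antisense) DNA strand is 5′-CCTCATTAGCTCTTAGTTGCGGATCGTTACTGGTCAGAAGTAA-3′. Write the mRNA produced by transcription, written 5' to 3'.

5'-UUACUUCUGACCAGUAACGAUCCGCAACUAAGAGCUAAUGAGG-3'

RNA polymerase reads the template 3'→5' and synthesizes mRNA 5'→3' by base-pairing (A→U, T→A, G↔C). The complement of the template is GGAGTAATCGAGAATCAACGCCTAGCAATGACCAGTCTTCATT; antiparallel, so 5'→3' the coding strand is TTACTTCTGACCAGTAACGATCCGCAACTAAGAGCTAATGAGG. Replace T with U for the mRNA.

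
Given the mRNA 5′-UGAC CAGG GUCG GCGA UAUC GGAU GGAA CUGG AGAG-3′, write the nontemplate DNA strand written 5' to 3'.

The coding DNA strand has the same 5'→3' sequence as the mRNA with U replaced by T.

5'-TGACCAGGGTCGGCGATATCGGATGGAACTGGAGAG-3'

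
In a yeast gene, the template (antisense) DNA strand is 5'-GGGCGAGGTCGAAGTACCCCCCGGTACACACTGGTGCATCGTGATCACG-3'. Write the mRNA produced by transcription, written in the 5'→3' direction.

5′-CGUGAUCACGAUGCACCAGUGUGUACCGGGGGGUACUUCGACCUCGCCC-3′

RNA polymerase reads the template 3'→5' and synthesizes mRNA 5'→3' by base-pairing (A→U, T→A, G↔C). The complement of the template is CCCGCTCCAGCTTCATGGGGGGCCATGTGTGACCACGTAGCACTAGTGC; antiparallel, so 5'→3' the coding strand is CGTGATCACGATGCACCAGTGTGTACCGGGGGGTACTTCGACCTCGCCC. Replace T with U for the mRNA.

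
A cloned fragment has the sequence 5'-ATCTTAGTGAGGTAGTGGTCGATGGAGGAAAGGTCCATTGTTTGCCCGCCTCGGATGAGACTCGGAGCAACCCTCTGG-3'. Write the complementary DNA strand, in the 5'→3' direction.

5'-CCAGAGGGTTGCTCCGAGTCTCATCCGAGGCGGGCAAACAATGGACCTTTCCTCCATCGACCACTACCTCACTAAGAT-3'

Pairing A↔T and G↔C gives TAGAATCACTCCATCACCAGCTACCTCCTTTCCAGGTAACAAACGGGCGGAGCCTACTCTGAGCCTCGTTGGGAGACC, running 3'→5'. Reverse for the 5'→3' convention.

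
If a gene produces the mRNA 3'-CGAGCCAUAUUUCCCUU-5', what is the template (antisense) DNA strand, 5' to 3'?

5'-GCTCGGTATAAAGGGAA-3'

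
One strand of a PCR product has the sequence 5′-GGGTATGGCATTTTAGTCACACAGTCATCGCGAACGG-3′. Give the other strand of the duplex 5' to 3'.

5'-CCGTTCGCGATGACTGTGTGACTAAAATGCCATACCC-3'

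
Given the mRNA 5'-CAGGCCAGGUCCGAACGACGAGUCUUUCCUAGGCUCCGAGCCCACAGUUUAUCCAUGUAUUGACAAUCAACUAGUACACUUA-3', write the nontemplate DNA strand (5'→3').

The coding DNA strand has the same 5'→3' sequence as the mRNA with U replaced by T.

5'-CAGGCCAGGTCCGAACGACGAGTCTTTCCTAGGCTCCGAGCCCACAGTTTATCCATGTATTGACAATCAACTAGTACACTTA-3'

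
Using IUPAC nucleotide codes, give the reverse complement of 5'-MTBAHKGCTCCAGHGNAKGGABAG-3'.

Standard pairs A↔T, G↔C; ambiguity codes pair M↔K, B↔V, H↔D, N↔N. Complement (KAVTDMCGAGGTCDCNTMCCTVTC), then reverse for 5'→3'.

5'-CTVTCCMTNCDCTGGAGCMDTVAK-3'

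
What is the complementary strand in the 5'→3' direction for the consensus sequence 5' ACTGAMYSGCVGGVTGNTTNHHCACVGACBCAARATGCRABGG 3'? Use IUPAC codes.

5'-CCVTYGCATYTTGVGTCBGTGDDNAANCABCCBGCSRKTCAGT-3'

Standard pairs A↔T, G↔C; ambiguity codes pair R↔Y, M↔K, S↔S, B↔V, H↔D, N↔N. Complement (TGACTKRSCGBCCBACNAANDDGTGBCTGVGTTYTACGYTVCC), then reverse for 5'→3'.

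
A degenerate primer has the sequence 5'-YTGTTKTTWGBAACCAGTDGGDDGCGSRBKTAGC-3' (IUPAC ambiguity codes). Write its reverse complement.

5′-GCTAMVYSCGCHHCCHACTGGTTVCWAAMAACAR-3′

Standard pairs A↔T, G↔C; ambiguity codes pair R↔Y, K↔M, W↔W, S↔S, B↔V, D↔H. Complement (RACAAMAAWCVTTGGTCAHCCHHCGCSYVMATCG), then reverse for 5'→3'.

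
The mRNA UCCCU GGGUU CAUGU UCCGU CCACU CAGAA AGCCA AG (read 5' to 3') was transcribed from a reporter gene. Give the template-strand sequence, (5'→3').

Replace U with T to get the coding DNA strand: TCCCTGGGTTCATGTTCCGTCCACTCAGAAAGCCAAG. The template strand is its reverse complement (complement AGGGACCCAAGTACAAGGCAGGTGAGTCTTTCGGTTC, then reverse).

5'-CTTGGCTTTCTGAGTGGACGGAACATGAACCCAGGGA-3'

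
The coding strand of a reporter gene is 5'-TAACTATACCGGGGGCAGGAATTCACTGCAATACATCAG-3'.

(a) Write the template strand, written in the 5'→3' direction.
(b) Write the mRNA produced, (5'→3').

(a) 5'-CTGATGTATTGCAGTGAATTCCTGCCCCCGGTATAGTTA-3'
(b) 5′-UAACUAUACCGGGGGCAGGAAUUCACUGCAAUACAUCAG-3′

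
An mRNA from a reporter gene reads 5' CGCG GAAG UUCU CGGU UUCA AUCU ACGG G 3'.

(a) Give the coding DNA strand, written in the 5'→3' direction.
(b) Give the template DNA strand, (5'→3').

(a) The coding strand matches the mRNA with U→T.
(b) The template strand is the reverse complement of the coding strand.

(a) 5'-CGCGGAAGTTCTCGGTTTCAATCTACGGG-3'
(b) 5′-CCCGTAGATTGAAACCGAGAACTTCCGCG-3′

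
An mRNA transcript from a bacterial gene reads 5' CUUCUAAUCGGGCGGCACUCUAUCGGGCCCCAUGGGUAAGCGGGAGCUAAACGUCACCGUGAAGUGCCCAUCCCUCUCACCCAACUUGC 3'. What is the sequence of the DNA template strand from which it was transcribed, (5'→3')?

5′-GCAAGTTGGGTGAGAGGGATGGGCACTTCACGGTGACGTTTAGCTCCCGCTTACCCATGGGGCCCGATAGAGTGCCGCCCGATTAGAAG-3′

Replace U with T to get the coding DNA strand: CTTCTAATCGGGCGGCACTCTATCGGGCCCCATGGGTAAGCGGGAGCTAAACGTCACCGTGAAGTGCCCATCCCTCTCACCCAACTTGC. The template strand is its reverse complement (complement GAAGATTAGCCCGCCGTGAGATAGCCCGGGGTACCCATTCGCCCTCGATTTGCAGTGGCACTTCACGGGTAGGGAGAGTGGGTTGAACG, then reverse).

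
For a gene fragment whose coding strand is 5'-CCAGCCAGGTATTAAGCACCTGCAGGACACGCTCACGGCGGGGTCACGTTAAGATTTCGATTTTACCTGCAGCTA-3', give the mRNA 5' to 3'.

5'-CCAGCCAGGUAUUAAGCACCUGCAGGACACGCUCACGGCGGGGUCACGUUAAGAUUUCGAUUUUACCUGCAGCUA-3'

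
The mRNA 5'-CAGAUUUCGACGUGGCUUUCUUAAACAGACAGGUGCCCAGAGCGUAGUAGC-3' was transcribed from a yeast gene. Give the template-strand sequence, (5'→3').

5'-GCTACTACGCTCTGGGCACCTGTCTGTTTAAGAAAGCCACGTCGAAATCTG-3'

Replace U with T to get the coding DNA strand: CAGATTTCGACGTGGCTTTCTTAAACAGACAGGTGCCCAGAGCGTAGTAGC. The template strand is its reverse complement (complement GTCTAAAGCTGCACCGAAAGAATTTGTCTGTCCACGGGTCTCGCATCATCG, then reverse).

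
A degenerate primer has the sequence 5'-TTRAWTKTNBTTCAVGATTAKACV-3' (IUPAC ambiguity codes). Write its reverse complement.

Standard pairs A↔T, G↔C; ambiguity codes pair R↔Y, K↔M, W↔W, B↔V, N↔N. Complement (AAYTWAMANVAAGTBCTAATMTGB), then reverse for 5'→3'.

5′-BGTMTAATCBTGAAVNAMAWTYAA-3′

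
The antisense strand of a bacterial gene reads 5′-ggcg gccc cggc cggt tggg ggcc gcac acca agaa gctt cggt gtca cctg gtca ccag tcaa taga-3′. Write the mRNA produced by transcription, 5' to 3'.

RNA polymerase reads the template 3'→5' and synthesizes mRNA 5'→3' by base-pairing (A→U, T→A, G↔C). The complement of the template is CCGCCGGGGCCGGCCAACCCCCGGCGTGTGGTTCTTCGAAGCCACAGTGGACCAGTGGTCAGTTATCT; antiparallel, so 5'→3' the coding strand is TCTATTGACTGGTGACCAGGTGACACCGAAGCTTCTTGGTGTGCGGCCCCCAACCGGCCGGGGCCGCC. Replace T with U for the mRNA.

5′-UCUAUUGACUGGUGACCAGGUGACACCGAAGCUUCUUGGUGUGCGGCCCCCAACCGGCCGGGGCCGCC-3′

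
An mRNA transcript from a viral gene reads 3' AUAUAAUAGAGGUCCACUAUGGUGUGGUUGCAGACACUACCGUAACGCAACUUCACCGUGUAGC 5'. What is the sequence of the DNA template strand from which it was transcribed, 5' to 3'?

5'-TATATTATCTCCAGGTGATACCACACCAACGTCTGTGATGGCATTGCGTTGAAGTGGCACATCG-3'

Written 5'→3' the mRNA is CGAUGUGCCACUUCAACGCAAUGCCAUCACAGACGUUGGUGUGGUAUCACCUGGAGAUAAUAUA, so the coding DNA strand is CGATGTGCCACTTCAACGCAATGCCATCACAGACGTTGGTGTGGTATCACCTGGAGATAATATA. The template is its reverse complement.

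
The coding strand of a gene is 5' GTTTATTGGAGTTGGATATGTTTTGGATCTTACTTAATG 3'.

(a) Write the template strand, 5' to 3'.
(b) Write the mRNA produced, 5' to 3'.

(a) 5'-CATTAAGTAAGATCCAAAACATATCCAACTCCAATAAAC-3'
(b) 5'-GUUUAUUGGAGUUGGAUAUGUUUUGGAUCUUACUUAAUG-3'

(a) The template strand is the reverse complement of the coding strand: complement CAAATAACCTCAACCTATACAAAACCTAGAATGAATTAC, then reverse.
(b) mRNA matches the coding strand with T→U.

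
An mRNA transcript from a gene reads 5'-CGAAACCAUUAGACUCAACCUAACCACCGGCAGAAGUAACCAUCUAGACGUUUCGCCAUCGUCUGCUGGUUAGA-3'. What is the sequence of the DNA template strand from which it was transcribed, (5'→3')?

5'-TCTAACCAGCAGACGATGGCGAAACGTCTAGATGGTTACTTCTGCCGGTGGTTAGGTTGAGTCTAATGGTTTCG-3'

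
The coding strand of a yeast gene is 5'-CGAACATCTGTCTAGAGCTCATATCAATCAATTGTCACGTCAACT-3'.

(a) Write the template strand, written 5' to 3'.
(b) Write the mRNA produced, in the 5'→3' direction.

(a) The template strand is the reverse complement of the coding strand: complement GCTTGTAGACAGATCTCGAGTATAGTTAGTTAACAGTGCAGTTGA, then reverse.
(b) mRNA matches the coding strand with T→U.

(a) 5′-AGTTGACGTGACAATTGATTGATATGAGCTCTAGACAGATGTTCG-3′
(b) 5′-CGAACAUCUGUCUAGAGCUCAUAUCAAUCAAUUGUCACGUCAACU-3′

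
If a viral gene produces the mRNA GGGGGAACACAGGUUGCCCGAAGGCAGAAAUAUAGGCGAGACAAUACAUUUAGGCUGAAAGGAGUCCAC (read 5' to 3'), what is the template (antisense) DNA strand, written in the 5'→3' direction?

5'-GTGGACTCCTTTCAGCCTAAATGTATTGTCTCGCCTATATTTCTGCCTTCGGGCAACCTGTGTTCCCCC-3'

Replace U with T to get the coding DNA strand: GGGGGAACACAGGTTGCCCGAAGGCAGAAATATAGGCGAGACAATACATTTAGGCTGAAAGGAGTCCAC. The template strand is its reverse complement (complement CCCCCTTGTGTCCAACGGGCTTCCGTCTTTATATCCGCTCTGTTATGTAAATCCGACTTTCCTCAGGTG, then reverse).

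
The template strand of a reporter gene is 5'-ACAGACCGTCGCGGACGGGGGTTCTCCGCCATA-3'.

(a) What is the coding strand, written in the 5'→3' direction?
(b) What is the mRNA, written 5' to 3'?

(a) 5′-TATGGCGGAGAACCCCCGTCCGCGACGGTCTGT-3′
(b) 5'-UAUGGCGGAGAACCCCCGUCCGCGACGGUCUGU-3'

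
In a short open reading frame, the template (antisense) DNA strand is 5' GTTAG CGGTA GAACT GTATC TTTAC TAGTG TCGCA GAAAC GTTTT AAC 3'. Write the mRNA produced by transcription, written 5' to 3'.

5'-GUUAAAACGUUUCUGCGACACUAGUAAAGAUACAGUUCUACCGCUAAC-3'

RNA polymerase reads the template 3'→5' and synthesizes mRNA 5'→3' by base-pairing (A→U, T→A, G↔C). The complement of the template is CAATCGCCATCTTGACATAGAAATGATCACAGCGTCTTTGCAAAATTG; antiparallel, so 5'→3' the coding strand is GTTAAAACGTTTCTGCGACACTAGTAAAGATACAGTTCTACCGCTAAC. Replace T with U for the mRNA.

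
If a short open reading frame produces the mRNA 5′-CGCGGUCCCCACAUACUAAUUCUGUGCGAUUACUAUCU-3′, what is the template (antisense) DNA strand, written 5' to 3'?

Replace U with T to get the coding DNA strand: CGCGGTCCCCACATACTAATTCTGTGCGATTACTATCT. The template strand is its reverse complement (complement GCGCCAGGGGTGTATGATTAAGACACGCTAATGATAGA, then reverse).

5′-AGATAGTAATCGCACAGAATTAGTATGTGGGGACCGCG-3′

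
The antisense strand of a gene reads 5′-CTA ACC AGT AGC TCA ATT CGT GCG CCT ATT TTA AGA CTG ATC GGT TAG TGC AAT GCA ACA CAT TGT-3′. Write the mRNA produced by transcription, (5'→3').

5'-ACAAUGUGUUGCAUUGCACUAACCGAUCAGUCUUAAAAUAGGCGCACGAAUUGAGCUACUGGUUAG-3'

RNA polymerase reads the template 3'→5' and synthesizes mRNA 5'→3' by base-pairing (A→U, T→A, G↔C). The complement of the template is GATTGGTCATCGAGTTAAGCACGCGGATAAAATTCTGACTAGCCAATCACGTTACGTTGTGTAACA; antiparallel, so 5'→3' the coding strand is ACAATGTGTTGCATTGCACTAACCGATCAGTCTTAAAATAGGCGCACGAATTGAGCTACTGGTTAG. Replace T with U for the mRNA.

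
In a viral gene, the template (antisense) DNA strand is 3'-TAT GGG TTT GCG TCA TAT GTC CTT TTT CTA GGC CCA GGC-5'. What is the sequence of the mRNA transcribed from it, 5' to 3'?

5′-AUACCCAAACGCAGUAUACAGGAAAAAGAUCCGGGUCCG-3′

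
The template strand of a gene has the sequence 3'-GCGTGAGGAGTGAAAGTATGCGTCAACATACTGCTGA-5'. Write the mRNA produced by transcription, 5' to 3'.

Reading the template 3'→5' as shown, RNA polymerase pairs each base (A→U, T→A, G↔C) to build mRNA 5'→3' directly.

5'-CGCACUCCUCACUUUCAUACGCAGUUGUAUGACGACU-3'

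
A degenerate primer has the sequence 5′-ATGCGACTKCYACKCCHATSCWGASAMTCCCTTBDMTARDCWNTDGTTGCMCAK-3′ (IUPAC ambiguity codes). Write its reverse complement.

Standard pairs A↔T, G↔C; ambiguity codes pair R↔Y, M↔K, W↔W, S↔S, B↔V, D↔H, N↔N. Complement (TACGCTGAMGRTGMGGDTASGWCTSTKAGGGAAVHKATYHGWNAHCAACGKGTM), then reverse for 5'→3'.

5′-MTGKGCAACHANWGHYTAKHVAAGGGAKTSTCWGSATDGGMGTRGMAGTCGCAT-3′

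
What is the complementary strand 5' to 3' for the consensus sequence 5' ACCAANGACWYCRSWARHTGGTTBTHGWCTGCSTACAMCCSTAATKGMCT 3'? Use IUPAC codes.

5'-AGKCMATTASGGKTGTASGCAGWCDAVAACCADYTWSYGRWGTCNTTGGT-3'

Standard pairs A↔T, G↔C; ambiguity codes pair R↔Y, M↔K, W↔W, S↔S, B↔V, H↔D, N↔N. Complement (TGGTTNCTGWRGYSWTYDACCAAVADCWGACGSATGTKGGSATTAMCKGA), then reverse for 5'→3'.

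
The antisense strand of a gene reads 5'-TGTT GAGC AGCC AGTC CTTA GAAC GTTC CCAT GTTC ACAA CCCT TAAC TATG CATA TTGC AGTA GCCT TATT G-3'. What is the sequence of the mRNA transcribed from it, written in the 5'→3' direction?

RNA polymerase reads the template 3'→5' and synthesizes mRNA 5'→3' by base-pairing (A→U, T→A, G↔C). The complement of the template is ACAACTCGTCGGTCAGGAATCTTGCAAGGGTACAAGTGTTGGGAATTGATACGTATAACGTCATCGGAATAAC; antiparallel, so 5'→3' the coding strand is CAATAAGGCTACTGCAATATGCATAGTTAAGGGTTGTGAACATGGGAACGTTCTAAGGACTGGCTGCTCAACA. Replace T with U for the mRNA.

5′-CAAUAAGGCUACUGCAAUAUGCAUAGUUAAGGGUUGUGAACAUGGGAACGUUCUAAGGACUGGCUGCUCAACA-3′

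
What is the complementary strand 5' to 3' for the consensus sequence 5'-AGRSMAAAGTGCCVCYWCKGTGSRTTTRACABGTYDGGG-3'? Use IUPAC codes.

5'-CCCHRACVTGTYAAAYSCACMGWRGBGGCACTTTKSYCT-3'

Standard pairs A↔T, G↔C; ambiguity codes pair R↔Y, M↔K, W↔W, S↔S, B↔V, D↔H. Complement (TCYSKTTTCACGGBGRWGMCACSYAAAYTGTVCARHCCC), then reverse for 5'→3'.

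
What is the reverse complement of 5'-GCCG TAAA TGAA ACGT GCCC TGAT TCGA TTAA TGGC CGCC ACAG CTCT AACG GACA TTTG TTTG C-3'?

5′-GCAAACAAATGTCCGTTAGAGCTGTGGCGGCCATTAATCGAATCAGGGCACGTTTCATTTACGGC-3′

Reading the sequence 3'→5' and pairing each base (A↔T, G↔C) gives the reverse complement directly.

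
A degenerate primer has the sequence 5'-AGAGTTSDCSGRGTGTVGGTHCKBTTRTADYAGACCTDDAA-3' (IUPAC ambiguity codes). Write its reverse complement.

Standard pairs A↔T, G↔C; ambiguity codes pair R↔Y, K↔M, S↔S, B↔V, D↔H. Complement (TCTCAASHGSCYCACABCCADGMVAAYATHRTCTGGAHHTT), then reverse for 5'→3'.

5'-TTHHAGGTCTRHTAYAAVMGDACCBACACYCSGHSAACTCT-3'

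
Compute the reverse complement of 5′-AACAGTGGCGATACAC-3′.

5'-GTGTATCGCCACTGTT-3'

Reading the sequence 3'→5' and pairing each base (A↔T, G↔C) gives the reverse complement directly.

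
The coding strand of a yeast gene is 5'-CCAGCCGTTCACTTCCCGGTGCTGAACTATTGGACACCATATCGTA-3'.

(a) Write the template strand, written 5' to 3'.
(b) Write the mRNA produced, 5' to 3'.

(a) 5′-TACGATATGGTGTCCAATAGTTCAGCACCGGGAAGTGAACGGCTGG-3′
(b) 5'-CCAGCCGUUCACUUCCCGGUGCUGAACUAUUGGACACCAUAUCGUA-3'

(a) The template strand is the reverse complement of the coding strand: complement GGTCGGCAAGTGAAGGGCCACGACTTGATAACCTGTGGTATAGCAT, then reverse.
(b) mRNA matches the coding strand with T→U.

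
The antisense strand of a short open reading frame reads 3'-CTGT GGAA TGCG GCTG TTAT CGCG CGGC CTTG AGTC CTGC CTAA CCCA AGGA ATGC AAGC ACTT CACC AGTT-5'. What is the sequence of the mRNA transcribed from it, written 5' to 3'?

Reading the template 3'→5' as shown, RNA polymerase pairs each base (A→U, T→A, G↔C) to build mRNA 5'→3' directly.

5'-GACACCUUACGCCGACAAUAGCGCGCCGGAACUCAGGACGGAUUGGGUUCCUUACGUUCGUGAAGUGGUCAA-3'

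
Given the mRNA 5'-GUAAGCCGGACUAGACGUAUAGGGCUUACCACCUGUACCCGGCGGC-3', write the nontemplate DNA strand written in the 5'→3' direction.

The coding DNA strand has the same 5'→3' sequence as the mRNA with U replaced by T.

5'-GTAAGCCGGACTAGACGTATAGGGCTTACCACCTGTACCCGGCGGC-3'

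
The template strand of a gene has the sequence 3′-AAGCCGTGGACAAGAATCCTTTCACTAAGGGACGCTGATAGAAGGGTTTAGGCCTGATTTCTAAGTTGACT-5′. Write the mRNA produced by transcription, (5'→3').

Reading the template 3'→5' as shown, RNA polymerase pairs each base (A→U, T→A, G↔C) to build mRNA 5'→3' directly.

5'-UUCGGCACCUGUUCUUAGGAAAGUGAUUCCCUGCGACUAUCUUCCCAAAUCCGGACUAAAGAUUCAACUGA-3'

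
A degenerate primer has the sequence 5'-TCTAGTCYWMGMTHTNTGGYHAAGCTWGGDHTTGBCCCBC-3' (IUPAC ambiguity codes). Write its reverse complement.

Standard pairs A↔T, G↔C; ambiguity codes pair Y↔R, M↔K, W↔W, B↔V, D↔H, N↔N. Complement (AGATCAGRWKCKADANACCRDTTCGAWCCHDAACVGGGVG), then reverse for 5'→3'.

5'-GVGGGVCAADHCCWAGCTTDRCCANADAKCKWRGACTAGA-3'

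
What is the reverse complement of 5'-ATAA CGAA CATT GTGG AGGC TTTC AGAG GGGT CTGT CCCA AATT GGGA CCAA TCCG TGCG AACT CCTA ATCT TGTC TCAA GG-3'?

5′-CCTTGAGACAAGATTAGGAGTTCGCACGGATTGGTCCCAATTTGGGACAGACCCCTCTGAAAGCCTCCACAATGTTCGTTAT-3′

Complement each base (A↔T, G↔C): TATTGCTTGTAACACCTCCGAAAGTCTCCCCAGACAGGGTTTAACCCTGGTTAGGCACGCTTGAGGATTAGAACAGAGTTCC. Then reverse.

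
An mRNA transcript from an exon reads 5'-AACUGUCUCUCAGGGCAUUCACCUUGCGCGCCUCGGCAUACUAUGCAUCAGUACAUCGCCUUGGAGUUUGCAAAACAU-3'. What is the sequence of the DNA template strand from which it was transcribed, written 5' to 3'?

5'-ATGTTTTGCAAACTCCAAGGCGATGTACTGATGCATAGTATGCCGAGGCGCGCAAGGTGAATGCCCTGAGAGACAGTT-3'

Replace U with T to get the coding DNA strand: AACTGTCTCTCAGGGCATTCACCTTGCGCGCCTCGGCATACTATGCATCAGTACATCGCCTTGGAGTTTGCAAAACAT. The template strand is its reverse complement (complement TTGACAGAGAGTCCCGTAAGTGGAACGCGCGGAGCCGTATGATACGTAGTCATGTAGCGGAACCTCAAACGTTTTGTA, then reverse).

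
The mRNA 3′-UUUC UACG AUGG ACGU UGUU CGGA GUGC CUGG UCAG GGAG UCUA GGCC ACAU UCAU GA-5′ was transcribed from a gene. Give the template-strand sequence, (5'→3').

Written 5'→3' the mRNA is AGUACUUACACCGGAUCUGAGGGACUGGUCCGUGAGGCUUGUUGCAGGUAGCAUCUUU, so the coding DNA strand is AGTACTTACACCGGATCTGAGGGACTGGTCCGTGAGGCTTGTTGCAGGTAGCATCTTT. The template is its reverse complement.

5'-AAAGATGCTACCTGCAACAAGCCTCACGGACCAGTCCCTCAGATCCGGTGTAAGTACT-3'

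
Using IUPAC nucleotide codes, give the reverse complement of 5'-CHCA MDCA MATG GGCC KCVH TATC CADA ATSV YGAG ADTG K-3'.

Standard pairs A↔T, G↔C; ambiguity codes pair Y↔R, M↔K, S↔S, D↔H, V↔B. Complement (GDGTKHGTKTACCCGGMGBDATAGGTHTTASBRCTCTHACM), then reverse for 5'→3'.

5′-MCAHTCTCRBSATTHTGGATADBGMGGCCCATKTGHKTGDG-3′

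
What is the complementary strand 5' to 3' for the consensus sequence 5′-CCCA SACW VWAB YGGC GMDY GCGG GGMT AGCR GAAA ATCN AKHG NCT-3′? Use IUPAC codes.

5′-AGNCDMTNGATTTTCYGCTAKCCCCGCRHKCGCCRVTWBWGTSTGGG-3′

Standard pairs A↔T, G↔C; ambiguity codes pair R↔Y, M↔K, W↔W, S↔S, B↔V, D↔H, N↔N. Complement (GGGTSTGWBWTVRCCGCKHRCGCCCCKATCGYCTTTTAGNTMDCNGA), then reverse for 5'→3'.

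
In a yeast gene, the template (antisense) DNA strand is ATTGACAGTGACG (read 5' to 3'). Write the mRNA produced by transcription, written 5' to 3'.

5'-CGUCACUGUCAAU-3'

RNA polymerase reads the template 3'→5' and synthesizes mRNA 5'→3' by base-pairing (A→U, T→A, G↔C). The complement of the template is TAACTGTCACTGC; antiparallel, so 5'→3' the coding strand is CGTCACTGTCAAT. Replace T with U for the mRNA.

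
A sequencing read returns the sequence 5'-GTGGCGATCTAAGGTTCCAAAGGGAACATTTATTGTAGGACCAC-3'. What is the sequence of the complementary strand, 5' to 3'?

5'-GTGGTCCTACAATAAATGTTCCCTTTGGAACCTTAGATCGCCAC-3'

The complement of GTGGCGATCTAAGGTTCCAAAGGGAACATTTATTGTAGGACCAC is CACCGCTAGATTCCAAGGTTTCCCTTGTAAATAACATCCTGGTG (A↔T, G↔C). DNA strands are antiparallel, so the complementary strand runs 3'→5'; reversing gives the 5'→3' form.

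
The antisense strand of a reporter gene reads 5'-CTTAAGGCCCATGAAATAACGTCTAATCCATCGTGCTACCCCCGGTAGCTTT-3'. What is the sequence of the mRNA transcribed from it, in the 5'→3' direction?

5'-AAAGCUACCGGGGGUAGCACGAUGGAUUAGACGUUAUUUCAUGGGCCUUAAG-3'

RNA polymerase reads the template 3'→5' and synthesizes mRNA 5'→3' by base-pairing (A→U, T→A, G↔C). The complement of the template is GAATTCCGGGTACTTTATTGCAGATTAGGTAGCACGATGGGGGCCATCGAAA; antiparallel, so 5'→3' the coding strand is AAAGCTACCGGGGGTAGCACGATGGATTAGACGTTATTTCATGGGCCTTAAG. Replace T with U for the mRNA.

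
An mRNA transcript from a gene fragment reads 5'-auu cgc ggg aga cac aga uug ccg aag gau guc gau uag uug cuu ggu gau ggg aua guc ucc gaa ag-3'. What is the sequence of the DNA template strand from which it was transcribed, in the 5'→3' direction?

Replace U with T to get the coding DNA strand: ATTCGCGGGAGACACAGATTGCCGAAGGATGTCGATTAGTTGCTTGGTGATGGGATAGTCTCCGAAAG. The template strand is its reverse complement (complement TAAGCGCCCTCTGTGTCTAACGGCTTCCTACAGCTAATCAACGAACCACTACCCTATCAGAGGCTTTC, then reverse).

5′-CTTTCGGAGACTATCCCATCACCAAGCAACTAATCGACATCCTTCGGCAATCTGTGTCTCCCGCGAAT-3′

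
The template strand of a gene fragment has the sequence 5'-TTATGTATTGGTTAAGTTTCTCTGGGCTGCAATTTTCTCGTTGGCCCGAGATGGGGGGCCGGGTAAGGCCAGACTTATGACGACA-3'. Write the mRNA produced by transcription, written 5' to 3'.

5'-UGUCGUCAUAAGUCUGGCCUUACCCGGCCCCCCAUCUCGGGCCAACGAGAAAAUUGCAGCCCAGAGAAACUUAACCAAUACAUAA-3'

The mRNA has the sequence of the coding strand (reverse complement of the template) with T→U. Reverse complement of TTATGTATTGGTTAAGTTTCTCTGGGCTGCAATTTTCTCGTTGGCCCGAGATGGGGGGCCGGGTAAGGCCAGACTTATGACGACA is TGTCGTCATAAGTCTGGCCTTACCCGGCCCCCCATCTCGGGCCAACGAGAAAATTGCAGCCCAGAGAAACTTAACCAATACATAA; then T→U.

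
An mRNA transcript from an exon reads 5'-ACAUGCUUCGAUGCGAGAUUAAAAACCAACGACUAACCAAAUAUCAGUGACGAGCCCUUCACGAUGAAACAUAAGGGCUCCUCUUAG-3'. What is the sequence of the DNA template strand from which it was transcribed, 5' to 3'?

Replace U with T to get the coding DNA strand: ACATGCTTCGATGCGAGATTAAAAACCAACGACTAACCAAATATCAGTGACGAGCCCTTCACGATGAAACATAAGGGCTCCTCTTAG. The template strand is its reverse complement (complement TGTACGAAGCTACGCTCTAATTTTTGGTTGCTGATTGGTTTATAGTCACTGCTCGGGAAGTGCTACTTTGTATTCCCGAGGAGAATC, then reverse).

5'-CTAAGAGGAGCCCTTATGTTTCATCGTGAAGGGCTCGTCACTGATATTTGGTTAGTCGTTGGTTTTTAATCTCGCATCGAAGCATGT-3'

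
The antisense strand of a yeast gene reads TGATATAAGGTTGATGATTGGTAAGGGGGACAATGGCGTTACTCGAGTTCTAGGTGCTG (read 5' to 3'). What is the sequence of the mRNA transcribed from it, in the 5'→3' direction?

RNA polymerase reads the template 3'→5' and synthesizes mRNA 5'→3' by base-pairing (A→U, T→A, G↔C). The complement of the template is ACTATATTCCAACTACTAACCATTCCCCCTGTTACCGCAATGAGCTCAAGATCCACGAC; antiparallel, so 5'→3' the coding strand is CAGCACCTAGAACTCGAGTAACGCCATTGTCCCCCTTACCAATCATCAACCTTATATCA. Replace T with U for the mRNA.

5'-CAGCACCUAGAACUCGAGUAACGCCAUUGUCCCCCUUACCAAUCAUCAACCUUAUAUCA-3'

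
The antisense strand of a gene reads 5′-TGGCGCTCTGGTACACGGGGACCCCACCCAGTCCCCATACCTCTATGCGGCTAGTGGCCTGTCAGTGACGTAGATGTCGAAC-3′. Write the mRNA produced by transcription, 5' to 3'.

RNA polymerase reads the template 3'→5' and synthesizes mRNA 5'→3' by base-pairing (A→U, T→A, G↔C). The complement of the template is ACCGCGAGACCATGTGCCCCTGGGGTGGGTCAGGGGTATGGAGATACGCCGATCACCGGACAGTCACTGCATCTACAGCTTG; antiparallel, so 5'→3' the coding strand is GTTCGACATCTACGTCACTGACAGGCCACTAGCCGCATAGAGGTATGGGGACTGGGTGGGGTCCCCGTGTACCAGAGCGCCA. Replace T with U for the mRNA.

5'-GUUCGACAUCUACGUCACUGACAGGCCACUAGCCGCAUAGAGGUAUGGGGACUGGGUGGGGUCCCCGUGUACCAGAGCGCCA-3'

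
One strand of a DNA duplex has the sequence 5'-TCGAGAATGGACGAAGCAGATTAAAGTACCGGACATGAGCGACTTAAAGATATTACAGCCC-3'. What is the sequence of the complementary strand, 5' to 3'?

5'-GGGCTGTAATATCTTTAAGTCGCTCATGTCCGGTACTTTAATCTGCTTCGTCCATTCTCGA-3'

The complement of TCGAGAATGGACGAAGCAGATTAAAGTACCGGACATGAGCGACTTAAAGATATTACAGCCC is AGCTCTTACCTGCTTCGTCTAATTTCATGGCCTGTACTCGCTGAATTTCTATAATGTCGGG (A↔T, G↔C). DNA strands are antiparallel, so the complementary strand runs 3'→5'; reversing gives the 5'→3' form.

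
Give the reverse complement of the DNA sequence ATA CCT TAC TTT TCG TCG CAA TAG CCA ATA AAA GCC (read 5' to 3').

5'-GGCTTTTATTGGCTATTGCGACGAAAAGTAAGGTAT-3'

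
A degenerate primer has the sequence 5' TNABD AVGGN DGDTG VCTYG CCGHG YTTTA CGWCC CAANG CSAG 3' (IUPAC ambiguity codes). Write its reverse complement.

Standard pairs A↔T, G↔C; ambiguity codes pair Y↔R, W↔W, S↔S, B↔V, D↔H, N↔N. Complement (ANTVHTBCCNHCHACBGARCGGCDCRAAATGCWGGGTTNCGSTC), then reverse for 5'→3'.

5′-CTSGCNTTGGGWCGTAAARCDCGGCRAGBCAHCHNCCBTHVTNA-3′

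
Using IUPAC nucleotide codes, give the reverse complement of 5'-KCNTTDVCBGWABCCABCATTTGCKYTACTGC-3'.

5'-GCAGTARMGCAAATGVTGGVTWCVGBHAANGM-3'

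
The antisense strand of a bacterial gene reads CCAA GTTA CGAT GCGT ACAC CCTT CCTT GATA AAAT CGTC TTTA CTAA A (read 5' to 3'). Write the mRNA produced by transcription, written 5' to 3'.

The mRNA has the sequence of the coding strand (reverse complement of the template) with T→U. Reverse complement of CCAAGTTACGATGCGTACACCCTTCCTTGATAAAATCGTCTTTACTAAA is TTTAGTAAAGACGATTTTATCAAGGAAGGGTGTACGCATCGTAACTTGG; then T→U.

5′-UUUAGUAAAGACGAUUUUAUCAAGGAAGGGUGUACGCAUCGUAACUUGG-3′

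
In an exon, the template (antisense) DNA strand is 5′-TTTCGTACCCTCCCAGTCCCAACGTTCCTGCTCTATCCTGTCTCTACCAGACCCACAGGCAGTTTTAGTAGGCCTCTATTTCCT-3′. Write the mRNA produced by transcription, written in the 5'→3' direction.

5'-AGGAAAUAGAGGCCUACUAAAACUGCCUGUGGGUCUGGUAGAGACAGGAUAGAGCAGGAACGUUGGGACUGGGAGGGUACGAAA-3'

The mRNA has the sequence of the coding strand (reverse complement of the template) with T→U. Reverse complement of TTTCGTACCCTCCCAGTCCCAACGTTCCTGCTCTATCCTGTCTCTACCAGACCCACAGGCAGTTTTAGTAGGCCTCTATTTCCT is AGGAAATAGAGGCCTACTAAAACTGCCTGTGGGTCTGGTAGAGACAGGATAGAGCAGGAACGTTGGGACTGGGAGGGTACGAAA; then T→U.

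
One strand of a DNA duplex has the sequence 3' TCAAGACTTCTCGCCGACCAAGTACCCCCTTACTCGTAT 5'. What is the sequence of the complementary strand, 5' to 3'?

5'-AGTTCTGAAGAGCGGCTGGTTCATGGGGGAATGAGCATA-3'

The strand is given 3'→5', so its complement runs 5'→3' in the same left-to-right order: pair each base A↔T, G↔C.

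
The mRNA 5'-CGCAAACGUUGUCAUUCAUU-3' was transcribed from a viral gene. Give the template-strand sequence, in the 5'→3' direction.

Replace U with T to get the coding DNA strand: CGCAAACGTTGTCATTCATT. The template strand is its reverse complement (complement GCGTTTGCAACAGTAAGTAA, then reverse).

5'-AATGAATGACAACGTTTGCG-3'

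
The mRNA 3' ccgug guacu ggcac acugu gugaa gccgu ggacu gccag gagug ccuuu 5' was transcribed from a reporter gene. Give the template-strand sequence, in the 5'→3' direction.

Written 5'→3' the mRNA is UUUCCGUGAGGACCGUCAGGUGCCGAAGUGUGUCACACGGUCAUGGUGCC, so the coding DNA strand is TTTCCGTGAGGACCGTCAGGTGCCGAAGTGTGTCACACGGTCATGGTGCC. The template is its reverse complement.

5'-GGCACCATGACCGTGTGACACACTTCGGCACCTGACGGTCCTCACGGAAA-3'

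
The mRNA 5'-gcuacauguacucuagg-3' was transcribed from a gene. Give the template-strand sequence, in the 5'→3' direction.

5'-CCTAGAGTACATGTAGC-3'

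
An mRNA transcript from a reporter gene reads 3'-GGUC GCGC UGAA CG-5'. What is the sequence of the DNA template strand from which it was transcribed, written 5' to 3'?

5'-CCAGCGCGACTTGC-3'

Written 5'→3' the mRNA is GCAAGUCGCGCUGG, so the coding DNA strand is GCAAGTCGCGCTGG. The template is its reverse complement.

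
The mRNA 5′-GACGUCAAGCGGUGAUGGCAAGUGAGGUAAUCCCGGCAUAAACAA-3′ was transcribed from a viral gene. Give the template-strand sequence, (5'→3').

5'-TTGTTTATGCCGGGATTACCTCACTTGCCATCACCGCTTGACGTC-3'

Replace U with T to get the coding DNA strand: GACGTCAAGCGGTGATGGCAAGTGAGGTAATCCCGGCATAAACAA. The template strand is its reverse complement (complement CTGCAGTTCGCCACTACCGTTCACTCCATTAGGGCCGTATTTGTT, then reverse).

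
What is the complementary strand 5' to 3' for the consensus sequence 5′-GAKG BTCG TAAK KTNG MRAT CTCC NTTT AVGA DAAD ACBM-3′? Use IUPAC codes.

5'-KVGTHTTHTCBTAAANGGAGATYKCNAMMTTACGAVCMTC-3'

Standard pairs A↔T, G↔C; ambiguity codes pair R↔Y, M↔K, B↔V, D↔H, N↔N. Complement (CTMCVAGCATTMMANCKYTAGAGGNAAATBCTHTTHTGVK), then reverse for 5'→3'.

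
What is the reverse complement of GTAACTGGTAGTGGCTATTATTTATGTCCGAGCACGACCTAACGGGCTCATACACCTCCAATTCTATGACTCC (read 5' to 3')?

5'-GGAGTCATAGAATTGGAGGTGTATGAGCCCGTTAGGTCGTGCTCGGACATAAATAATAGCCACTACCAGTTAC-3'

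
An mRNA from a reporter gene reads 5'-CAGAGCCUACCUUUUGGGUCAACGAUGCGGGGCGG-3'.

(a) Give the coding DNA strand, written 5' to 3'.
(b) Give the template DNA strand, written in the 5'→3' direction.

(a) The coding strand matches the mRNA with U→T.
(b) The template strand is the reverse complement of the coding strand.

(a) 5'-CAGAGCCTACCTTTTGGGTCAACGATGCGGGGCGG-3'
(b) 5'-CCGCCCCGCATCGTTGACCCAAAAGGTAGGCTCTG-3'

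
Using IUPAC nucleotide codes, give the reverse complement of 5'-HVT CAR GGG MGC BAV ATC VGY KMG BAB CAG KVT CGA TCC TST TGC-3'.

5'-GCAASAGGATCGABMCTGVTVCKMRCBGATBTVGCKCCCYTGABD-3'

Standard pairs A↔T, G↔C; ambiguity codes pair R↔Y, M↔K, S↔S, B↔V, H↔D. Complement (DBAGTYCCCKCGVTBTAGBCRMKCVTVGTCMBAGCTAGGASAACG), then reverse for 5'→3'.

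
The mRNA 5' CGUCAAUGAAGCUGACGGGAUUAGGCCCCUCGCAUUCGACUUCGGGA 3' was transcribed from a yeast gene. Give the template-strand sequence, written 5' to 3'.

Replace U with T to get the coding DNA strand: CGTCAATGAAGCTGACGGGATTAGGCCCCTCGCATTCGACTTCGGGA. The template strand is its reverse complement (complement GCAGTTACTTCGACTGCCCTAATCCGGGGAGCGTAAGCTGAAGCCCT, then reverse).

5'-TCCCGAAGTCGAATGCGAGGGGCCTAATCCCGTCAGCTTCATTGACG-3'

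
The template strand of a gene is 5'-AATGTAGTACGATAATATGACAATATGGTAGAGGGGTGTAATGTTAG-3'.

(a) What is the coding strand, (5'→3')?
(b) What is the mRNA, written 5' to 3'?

(a) The coding strand is the reverse complement of the template: complement TTACATCATGCTATTATACTGTTATACCATCTCCCCACATTACAATC, then reverse.
(b) mRNA has the coding-strand sequence with T→U.

(a) 5'-CTAACATTACACCCCTCTACCATATTGTCATATTATCGTACTACATT-3'
(b) 5'-CUAACAUUACACCCCUCUACCAUAUUGUCAUAUUAUCGUACUACAUU-3'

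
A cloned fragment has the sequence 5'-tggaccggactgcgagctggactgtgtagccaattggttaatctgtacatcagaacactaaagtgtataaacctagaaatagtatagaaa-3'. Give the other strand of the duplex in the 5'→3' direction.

Pairing A↔T and G↔C gives ACCTGGCCTGACGCTCGACCTGACACATCGGTTAACCAATTAGACATGTAGTCTTGTGATTTCACATATTTGGATCTTTATCATATCTTT, running 3'→5'. Reverse for the 5'→3' convention.

5'-TTTCTATACTATTTCTAGGTTTATACACTTTAGTGTTCTGATGTACAGATTAACCAATTGGCTACACAGTCCAGCTCGCAGTCCGGTCCA-3'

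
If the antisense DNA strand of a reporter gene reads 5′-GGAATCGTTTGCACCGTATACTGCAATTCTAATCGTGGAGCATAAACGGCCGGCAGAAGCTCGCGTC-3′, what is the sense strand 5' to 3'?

The coding strand is complementary and antiparallel to the template: take the complement (A↔T, G↔C) and reverse.

5'-GACGCGAGCTTCTGCCGGCCGTTTATGCTCCACGATTAGAATTGCAGTATACGGTGCAAACGATTCC-3'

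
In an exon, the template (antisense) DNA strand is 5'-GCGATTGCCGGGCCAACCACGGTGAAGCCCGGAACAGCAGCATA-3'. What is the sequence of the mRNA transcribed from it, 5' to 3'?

5'-UAUGCUGCUGUUCCGGGCUUCACCGUGGUUGGCCCGGCAAUCGC-3'

The mRNA has the sequence of the coding strand (reverse complement of the template) with T→U. Reverse complement of GCGATTGCCGGGCCAACCACGGTGAAGCCCGGAACAGCAGCATA is TATGCTGCTGTTCCGGGCTTCACCGTGGTTGGCCCGGCAATCGC; then T→U.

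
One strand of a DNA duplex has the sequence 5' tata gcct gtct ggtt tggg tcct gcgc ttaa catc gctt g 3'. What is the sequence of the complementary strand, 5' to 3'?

5'-CAAGCGATGTTAAGCGCAGGACCCAAACCAGACAGGCTATA-3'

The complement of TATAGCCTGTCTGGTTTGGGTCCTGCGCTTAACATCGCTTG is ATATCGGACAGACCAAACCCAGGACGCGAATTGTAGCGAAC (A↔T, G↔C). DNA strands are antiparallel, so the complementary strand runs 3'→5'; reversing gives the 5'→3' form.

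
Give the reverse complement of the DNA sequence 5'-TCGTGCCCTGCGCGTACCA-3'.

Reading the sequence 3'→5' and pairing each base (A↔T, G↔C) gives the reverse complement directly.

5'-TGGTACGCGCAGGGCACGA-3'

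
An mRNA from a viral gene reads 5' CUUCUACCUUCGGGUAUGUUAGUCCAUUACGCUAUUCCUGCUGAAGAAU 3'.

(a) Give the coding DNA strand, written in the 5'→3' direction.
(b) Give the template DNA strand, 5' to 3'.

(a) 5'-CTTCTACCTTCGGGTATGTTAGTCCATTACGCTATTCCTGCTGAAGAAT-3'
(b) 5'-ATTCTTCAGCAGGAATAGCGTAATGGACTAACATACCCGAAGGTAGAAG-3'

(a) The coding strand matches the mRNA with U→T.
(b) The template strand is the reverse complement of the coding strand.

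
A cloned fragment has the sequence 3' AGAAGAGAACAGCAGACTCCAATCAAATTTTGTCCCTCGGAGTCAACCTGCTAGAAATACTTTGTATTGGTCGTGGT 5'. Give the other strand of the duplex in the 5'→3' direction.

The strand is given 3'→5', so its complement runs 5'→3' in the same left-to-right order: pair each base A↔T, G↔C.

5'-TCTTCTCTTGTCGTCTGAGGTTAGTTTAAAACAGGGAGCCTCAGTTGGACGATCTTTATGAAACATAACCAGCACCA-3'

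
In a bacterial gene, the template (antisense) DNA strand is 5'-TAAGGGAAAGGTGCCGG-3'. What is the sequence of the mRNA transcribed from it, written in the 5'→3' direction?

5'-CCGGCACCUUUCCCUUA-3'

The mRNA has the sequence of the coding strand (reverse complement of the template) with T→U. Reverse complement of TAAGGGAAAGGTGCCGG is CCGGCACCTTTCCCTTA; then T→U.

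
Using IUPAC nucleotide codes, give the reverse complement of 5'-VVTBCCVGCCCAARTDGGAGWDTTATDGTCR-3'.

5'-YGACHATAAHWCTCCHAYTTGGGCBGGVABB-3'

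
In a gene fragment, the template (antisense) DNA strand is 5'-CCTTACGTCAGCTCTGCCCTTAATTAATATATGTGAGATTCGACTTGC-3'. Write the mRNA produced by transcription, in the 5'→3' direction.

The mRNA has the sequence of the coding strand (reverse complement of the template) with T→U. Reverse complement of CCTTACGTCAGCTCTGCCCTTAATTAATATATGTGAGATTCGACTTGC is GCAAGTCGAATCTCACATATATTAATTAAGGGCAGAGCTGACGTAAGG; then T→U.

5'-GCAAGUCGAAUCUCACAUAUAUUAAUUAAGGGCAGAGCUGACGUAAGG-3'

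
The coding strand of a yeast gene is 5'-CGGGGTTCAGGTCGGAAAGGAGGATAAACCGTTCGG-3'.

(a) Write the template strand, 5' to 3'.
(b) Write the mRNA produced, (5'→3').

(a) 5'-CCGAACGGTTTATCCTCCTTTCCGACCTGAACCCCG-3'
(b) 5'-CGGGGUUCAGGUCGGAAAGGAGGAUAAACCGUUCGG-3'

(a) The template strand is the reverse complement of the coding strand: complement GCCCCAAGTCCAGCCTTTCCTCCTATTTGGCAAGCC, then reverse.
(b) mRNA matches the coding strand with T→U.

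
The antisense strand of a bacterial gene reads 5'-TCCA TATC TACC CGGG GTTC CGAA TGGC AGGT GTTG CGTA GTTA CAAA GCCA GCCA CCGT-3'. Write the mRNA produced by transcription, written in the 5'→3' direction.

5'-ACGGUGGCUGGCUUUGUAACUACGCAACACCUGCCAUUCGGAACCCCGGGUAGAUAUGGA-3'

The mRNA has the sequence of the coding strand (reverse complement of the template) with T→U. Reverse complement of TCCATATCTACCCGGGGTTCCGAATGGCAGGTGTTGCGTAGTTACAAAGCCAGCCACCGT is ACGGTGGCTGGCTTTGTAACTACGCAACACCTGCCATTCGGAACCCCGGGTAGATATGGA; then T→U.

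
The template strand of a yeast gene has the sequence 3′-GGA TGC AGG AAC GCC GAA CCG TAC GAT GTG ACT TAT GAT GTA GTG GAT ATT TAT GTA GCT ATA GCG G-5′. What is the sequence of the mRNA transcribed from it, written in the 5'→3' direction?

Reading the template 3'→5' as shown, RNA polymerase pairs each base (A→U, T→A, G↔C) to build mRNA 5'→3' directly.

5'-CCUACGUCCUUGCGGCUUGGCAUGCUACACUGAAUACUACAUCACCUAUAAAUACAUCGAUAUCGCC-3'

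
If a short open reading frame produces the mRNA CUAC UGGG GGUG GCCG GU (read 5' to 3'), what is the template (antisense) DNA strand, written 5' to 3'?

5'-ACCGGCCACCCCCAGTAG-3'

Replace U with T to get the coding DNA strand: CTACTGGGGGTGGCCGGT. The template strand is its reverse complement (complement GATGACCCCCACCGGCCA, then reverse).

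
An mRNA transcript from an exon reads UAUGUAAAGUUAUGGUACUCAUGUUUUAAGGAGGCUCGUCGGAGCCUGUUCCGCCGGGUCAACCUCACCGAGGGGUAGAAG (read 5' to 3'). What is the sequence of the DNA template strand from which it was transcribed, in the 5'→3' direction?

Replace U with T to get the coding DNA strand: TATGTAAAGTTATGGTACTCATGTTTTAAGGAGGCTCGTCGGAGCCTGTTCCGCCGGGTCAACCTCACCGAGGGGTAGAAG. The template strand is its reverse complement (complement ATACATTTCAATACCATGAGTACAAAATTCCTCCGAGCAGCCTCGGACAAGGCGGCCCAGTTGGAGTGGCTCCCCATCTTC, then reverse).

5'-CTTCTACCCCTCGGTGAGGTTGACCCGGCGGAACAGGCTCCGACGAGCCTCCTTAAAACATGAGTACCATAACTTTACATA-3'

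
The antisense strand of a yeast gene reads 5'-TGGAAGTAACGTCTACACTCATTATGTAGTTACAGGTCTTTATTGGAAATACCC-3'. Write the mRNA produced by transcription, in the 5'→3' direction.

The mRNA has the sequence of the coding strand (reverse complement of the template) with T→U. Reverse complement of TGGAAGTAACGTCTACACTCATTATGTAGTTACAGGTCTTTATTGGAAATACCC is GGGTATTTCCAATAAAGACCTGTAACTACATAATGAGTGTAGACGTTACTTCCA; then T→U.

5'-GGGUAUUUCCAAUAAAGACCUGUAACUACAUAAUGAGUGUAGACGUUACUUCCA-3'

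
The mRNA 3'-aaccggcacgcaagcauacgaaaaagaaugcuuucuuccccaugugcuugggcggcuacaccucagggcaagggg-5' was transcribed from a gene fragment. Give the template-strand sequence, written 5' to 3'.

Written 5'→3' the mRNA is GGGGAACGGGACUCCACAUCGGCGGGUUCGUGUACCCCUUCUUUCGUAAGAAAAAGCAUACGAACGCACGGCCAA, so the coding DNA strand is GGGGAACGGGACTCCACATCGGCGGGTTCGTGTACCCCTTCTTTCGTAAGAAAAAGCATACGAACGCACGGCCAA. The template is its reverse complement.

5′-TTGGCCGTGCGTTCGTATGCTTTTTCTTACGAAAGAAGGGGTACACGAACCCGCCGATGTGGAGTCCCGTTCCCC-3′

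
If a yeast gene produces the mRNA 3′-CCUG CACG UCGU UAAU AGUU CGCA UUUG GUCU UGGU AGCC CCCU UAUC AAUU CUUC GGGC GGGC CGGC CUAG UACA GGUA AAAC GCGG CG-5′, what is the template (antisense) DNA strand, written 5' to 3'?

Written 5'→3' the mRNA is GCGGCGCAAAAUGGACAUGAUCCGGCCGGGCGGGCUUCUUAACUAUUCCCCCGAUGGUUCUGGUUUACGCUUGAUAAUUGCUGCACGUCC, so the coding DNA strand is GCGGCGCAAAATGGACATGATCCGGCCGGGCGGGCTTCTTAACTATTCCCCCGATGGTTCTGGTTTACGCTTGATAATTGCTGCACGTCC. The template is its reverse complement.

5′-GGACGTGCAGCAATTATCAAGCGTAAACCAGAACCATCGGGGGAATAGTTAAGAAGCCCGCCCGGCCGGATCATGTCCATTTTGCGCCGC-3′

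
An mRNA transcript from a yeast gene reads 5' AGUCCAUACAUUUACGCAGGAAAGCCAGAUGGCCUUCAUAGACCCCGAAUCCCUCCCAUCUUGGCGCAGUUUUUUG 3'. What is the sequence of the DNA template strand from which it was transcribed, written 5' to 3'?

5'-CAAAAAACTGCGCCAAGATGGGAGGGATTCGGGGTCTATGAAGGCCATCTGGCTTTCCTGCGTAAATGTATGGACT-3'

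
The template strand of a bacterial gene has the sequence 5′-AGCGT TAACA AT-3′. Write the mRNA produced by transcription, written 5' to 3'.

The mRNA has the sequence of the coding strand (reverse complement of the template) with T→U. Reverse complement of AGCGTTAACAAT is ATTGTTAACGCT; then T→U.

5′-AUUGUUAACGCU-3′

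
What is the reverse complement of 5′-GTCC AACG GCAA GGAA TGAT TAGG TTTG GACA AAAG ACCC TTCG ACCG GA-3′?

Reading the sequence 3'→5' and pairing each base (A↔T, G↔C) gives the reverse complement directly.

5′-TCCGGTCGAAGGGTCTTTTGTCCAAACCTAATCATTCCTTGCCGTTGGAC-3′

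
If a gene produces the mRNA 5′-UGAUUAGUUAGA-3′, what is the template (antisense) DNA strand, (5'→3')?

Replace U with T to get the coding DNA strand: TGATTAGTTAGA. The template strand is its reverse complement (complement ACTAATCAATCT, then reverse).

5'-TCTAACTAATCA-3'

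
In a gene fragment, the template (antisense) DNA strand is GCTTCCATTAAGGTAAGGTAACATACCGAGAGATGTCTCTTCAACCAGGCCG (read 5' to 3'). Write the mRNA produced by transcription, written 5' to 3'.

RNA polymerase reads the template 3'→5' and synthesizes mRNA 5'→3' by base-pairing (A→U, T→A, G↔C). The complement of the template is CGAAGGTAATTCCATTCCATTGTATGGCTCTCTACAGAGAAGTTGGTCCGGC; antiparallel, so 5'→3' the coding strand is CGGCCTGGTTGAAGAGACATCTCTCGGTATGTTACCTTACCTTAATGGAAGC. Replace T with U for the mRNA.

5'-CGGCCUGGUUGAAGAGACAUCUCUCGGUAUGUUACCUUACCUUAAUGGAAGC-3'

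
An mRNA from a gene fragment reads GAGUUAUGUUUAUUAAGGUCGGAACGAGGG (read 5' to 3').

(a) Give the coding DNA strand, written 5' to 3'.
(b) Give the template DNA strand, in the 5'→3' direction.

(a) 5'-GAGTTATGTTTATTAAGGTCGGAACGAGGG-3'
(b) 5′-CCCTCGTTCCGACCTTAATAAACATAACTC-3′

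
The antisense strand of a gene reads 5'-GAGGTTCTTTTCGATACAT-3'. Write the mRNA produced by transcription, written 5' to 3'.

5'-AUGUAUCGAAAAGAACCUC-3'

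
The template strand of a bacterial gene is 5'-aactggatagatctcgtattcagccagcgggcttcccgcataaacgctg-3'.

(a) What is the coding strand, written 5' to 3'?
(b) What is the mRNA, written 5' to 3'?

(a) 5′-CAGCGTTTATGCGGGAAGCCCGCTGGCTGAATACGAGATCTATCCAGTT-3′
(b) 5'-CAGCGUUUAUGCGGGAAGCCCGCUGGCUGAAUACGAGAUCUAUCCAGUU-3'

(a) The coding strand is the reverse complement of the template: complement TTGACCTATCTAGAGCATAAGTCGGTCGCCCGAAGGGCGTATTTGCGAC, then reverse.
(b) mRNA has the coding-strand sequence with T→U.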